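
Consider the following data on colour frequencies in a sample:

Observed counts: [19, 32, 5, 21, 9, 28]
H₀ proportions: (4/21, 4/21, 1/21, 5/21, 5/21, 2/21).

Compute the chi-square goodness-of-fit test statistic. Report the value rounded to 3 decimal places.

n = 114; E_i = n·p_i = [21.71, 21.71, 5.43, 27.14, 27.14, 10.86]
χ² = (19−21.71)²/21.71 + (32−21.71)²/21.71 + (5−5.43)²/5.43 + (21−27.14)²/27.14 + (9−27.14)²/27.14 + (28−10.86)²/10.86 = 45.8303
df = 5

test statistic = 45.830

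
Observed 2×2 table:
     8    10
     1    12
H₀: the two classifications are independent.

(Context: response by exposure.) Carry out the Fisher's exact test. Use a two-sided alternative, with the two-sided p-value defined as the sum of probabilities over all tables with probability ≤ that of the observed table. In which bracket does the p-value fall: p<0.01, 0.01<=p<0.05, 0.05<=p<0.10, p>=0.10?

Margins: r₁=18, r₂=13, c₁=9, c₂=22, n=31
p_obs = C(18,8)·C(13,1)/C(31,9); sum pmf over tables with pmf ≤ p_obs
p-value (two-sided) = 0.04484
→ bracket: 0.01<=p<0.05

p-value bracket: 0.01<=p<0.05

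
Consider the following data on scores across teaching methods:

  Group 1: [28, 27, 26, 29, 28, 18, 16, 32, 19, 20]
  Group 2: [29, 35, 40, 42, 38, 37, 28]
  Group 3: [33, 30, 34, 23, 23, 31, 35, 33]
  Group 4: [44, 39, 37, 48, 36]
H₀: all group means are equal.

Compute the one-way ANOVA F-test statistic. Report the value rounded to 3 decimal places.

test statistic = 13.266

Group means [24.30, 35.57, 30.25, 40.80], grand mean 31.267
SSB = Σnᵢ(x̄ᵢ−x̄)² = 1077.752; SSW = ΣΣ(x−x̄ᵢ)² = 704.114
MSB = 1077.752/3 = 359.2508; MSW = 704.114/26 = 27.0813
F = MSB/MSW = 13.2656
df = (3, 26)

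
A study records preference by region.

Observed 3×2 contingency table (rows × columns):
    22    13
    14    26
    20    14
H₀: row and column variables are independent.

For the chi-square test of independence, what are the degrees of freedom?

df = (r−1)(c−1) = (3−1)·(2−1) = 2

degrees of freedom = 2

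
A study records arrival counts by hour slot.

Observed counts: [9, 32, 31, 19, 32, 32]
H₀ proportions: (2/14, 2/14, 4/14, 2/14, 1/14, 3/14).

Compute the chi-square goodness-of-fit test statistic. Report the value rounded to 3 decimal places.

test statistic = 56.227

n = 155; E_i = n·p_i = [22.14, 22.14, 44.29, 22.14, 11.07, 33.21]
χ² = (9−22.14)²/22.14 + (32−22.14)²/22.14 + (31−44.29)²/44.29 + (19−22.14)²/22.14 + (32−11.07)²/11.07 + (32−33.21)²/33.21 = 56.2269
df = 5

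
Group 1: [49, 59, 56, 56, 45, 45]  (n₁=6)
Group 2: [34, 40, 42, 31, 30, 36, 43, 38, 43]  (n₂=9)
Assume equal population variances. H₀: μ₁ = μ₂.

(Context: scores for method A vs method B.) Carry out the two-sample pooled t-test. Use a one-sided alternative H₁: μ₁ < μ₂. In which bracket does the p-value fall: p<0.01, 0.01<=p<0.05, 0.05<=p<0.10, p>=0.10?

x̄₁=51.667, s₁=6.121, n₁=6
x̄₂=37.444, s₂=5.003, n₂=9
s_p² = [5·6.121² + 8·5.003²]/13 = 29.8120
SE = √(s_p²·(1/6+1/9)) = 2.8777
t = (51.667−37.444)/2.8777 = 4.9422
df = 13
p-value (one-sided, H₁ less) = 0.99987
→ bracket: p>=0.10

p-value bracket: p>=0.10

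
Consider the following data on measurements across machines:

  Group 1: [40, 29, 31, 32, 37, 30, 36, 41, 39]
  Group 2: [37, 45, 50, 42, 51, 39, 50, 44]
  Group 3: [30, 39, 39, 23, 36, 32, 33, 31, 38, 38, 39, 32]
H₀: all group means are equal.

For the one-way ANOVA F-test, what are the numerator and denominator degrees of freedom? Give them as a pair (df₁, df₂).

degrees of freedom = [2, 26]

k = 3 groups, N = 29 total
df = (k−1, N−k) = (3−1, 29−3) = (2, 26)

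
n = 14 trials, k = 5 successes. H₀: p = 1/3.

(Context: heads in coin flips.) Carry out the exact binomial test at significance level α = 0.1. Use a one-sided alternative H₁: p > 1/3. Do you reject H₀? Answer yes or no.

reject H₀: no

Exact binomial: n=14, k=5, p₀=1/3=0.3333
P(X≥5) from Σ C(n,i)·p₀^i·(1−p₀)^(n−i)
p-value (one-sided, H₁ greater) = 0.52450
At α=0.1: p ≥ α → fail to reject H₀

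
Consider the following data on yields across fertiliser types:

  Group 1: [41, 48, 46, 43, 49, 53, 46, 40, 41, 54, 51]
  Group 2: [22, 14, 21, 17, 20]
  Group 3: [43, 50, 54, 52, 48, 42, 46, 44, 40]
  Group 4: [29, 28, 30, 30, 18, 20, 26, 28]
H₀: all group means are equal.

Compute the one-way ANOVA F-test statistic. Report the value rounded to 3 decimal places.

Group means [46.55, 18.80, 46.56, 26.12], grand mean 37.394
SSB = Σnᵢ(x̄ᵢ−x̄)² = 4421.254; SSW = ΣΣ(x−x̄ᵢ)² = 616.624
MSB = 4421.254/3 = 1473.7514; MSW = 616.624/29 = 21.2629
F = MSB/MSW = 69.3109
df = (3, 29)

test statistic = 69.311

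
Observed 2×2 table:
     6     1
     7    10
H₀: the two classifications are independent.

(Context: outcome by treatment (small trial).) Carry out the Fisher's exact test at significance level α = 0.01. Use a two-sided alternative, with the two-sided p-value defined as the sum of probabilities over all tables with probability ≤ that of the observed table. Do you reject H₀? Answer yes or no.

Margins: r₁=7, r₂=17, c₁=13, c₂=11, n=24
p_obs = C(7,6)·C(17,7)/C(24,13); sum pmf over tables with pmf ≤ p_obs
p-value (two-sided) = 0.07780
At α=0.01: p ≥ α → fail to reject H₀

reject H₀: no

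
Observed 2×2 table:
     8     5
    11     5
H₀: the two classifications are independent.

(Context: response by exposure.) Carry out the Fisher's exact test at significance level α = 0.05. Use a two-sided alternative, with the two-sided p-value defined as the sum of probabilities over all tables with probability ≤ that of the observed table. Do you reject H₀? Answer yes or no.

Margins: r₁=13, r₂=16, c₁=19, c₂=10, n=29
p_obs = C(13,8)·C(16,11)/C(29,19); sum pmf over tables with pmf ≤ p_obs
p-value (two-sided) = 0.71414
At α=0.05: p ≥ α → fail to reject H₀

reject H₀: no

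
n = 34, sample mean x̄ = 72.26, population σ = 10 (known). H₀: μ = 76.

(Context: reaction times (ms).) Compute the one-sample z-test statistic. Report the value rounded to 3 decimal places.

test statistic = -2.181

SE = σ/√n = 10/√34 = 1.7150
z = (x̄−μ₀)/SE = (72.26−76)/1.7150 = -2.1808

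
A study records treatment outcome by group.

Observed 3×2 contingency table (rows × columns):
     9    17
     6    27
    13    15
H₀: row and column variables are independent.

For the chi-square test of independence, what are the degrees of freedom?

degrees of freedom = 2

df = (r−1)(c−1) = (3−1)·(2−1) = 2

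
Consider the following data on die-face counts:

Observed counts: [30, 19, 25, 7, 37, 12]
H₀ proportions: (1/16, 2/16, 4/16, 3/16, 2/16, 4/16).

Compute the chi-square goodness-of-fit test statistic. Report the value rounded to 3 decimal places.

n = 130; E_i = n·p_i = [8.12, 16.25, 32.50, 24.38, 16.25, 32.50]
χ² = (30−8.12)²/8.12 + (19−16.25)²/16.25 + (25−32.50)²/32.50 + (7−24.38)²/24.38 + (37−16.25)²/16.25 + (12−32.50)²/32.50 = 112.9026
df = 5

test statistic = 112.903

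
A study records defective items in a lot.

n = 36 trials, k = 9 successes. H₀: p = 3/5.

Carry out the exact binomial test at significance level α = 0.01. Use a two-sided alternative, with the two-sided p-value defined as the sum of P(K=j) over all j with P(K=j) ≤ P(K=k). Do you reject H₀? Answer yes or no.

reject H₀: yes

Exact binomial: n=36, k=9, p₀=3/5=0.6000
P(X=j) = C(n,j)·p₀^j·(1−p₀)^(n−j); p = Σ P(X=j) over j with P(X=j) ≤ P(X=9)
p-value (two-sided) = 0.00002
At α=0.01: p < α → reject H₀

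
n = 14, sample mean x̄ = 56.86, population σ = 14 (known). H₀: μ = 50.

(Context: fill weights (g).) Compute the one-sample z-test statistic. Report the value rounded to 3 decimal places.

test statistic = 1.833

SE = σ/√n = 14/√14 = 3.7417
z = (x̄−μ₀)/SE = (56.86−50)/3.7417 = 1.8334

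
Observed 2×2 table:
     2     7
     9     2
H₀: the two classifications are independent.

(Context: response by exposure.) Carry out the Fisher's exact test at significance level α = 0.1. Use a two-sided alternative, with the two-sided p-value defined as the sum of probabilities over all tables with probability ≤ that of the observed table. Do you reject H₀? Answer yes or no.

reject H₀: yes

Margins: r₁=9, r₂=11, c₁=11, c₂=9, n=20
p_obs = C(9,2)·C(11,9)/C(20,11); sum pmf over tables with pmf ≤ p_obs
p-value (two-sided) = 0.02155
At α=0.1: p < α → reject H₀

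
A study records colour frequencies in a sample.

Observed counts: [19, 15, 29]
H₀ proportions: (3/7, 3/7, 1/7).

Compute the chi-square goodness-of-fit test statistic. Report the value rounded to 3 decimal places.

test statistic = 52.148

n = 63; E_i = n·p_i = [27.00, 27.00, 9.00]
χ² = (19−27.00)²/27.00 + (15−27.00)²/27.00 + (29−9.00)²/9.00 = 52.1481
df = 2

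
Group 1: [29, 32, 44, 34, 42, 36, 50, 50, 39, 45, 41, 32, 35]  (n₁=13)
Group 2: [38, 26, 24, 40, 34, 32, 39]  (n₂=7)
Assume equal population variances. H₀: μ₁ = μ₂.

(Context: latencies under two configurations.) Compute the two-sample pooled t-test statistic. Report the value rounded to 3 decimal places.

x̄₁=39.154, s₁=6.854, n₁=13
x̄₂=33.286, s₂=6.343, n₂=7
s_p² = [12·6.854² + 6·6.343²]/18 = 44.7289
SE = √(s_p²·(1/13+1/7)) = 3.1354
t = (39.154−33.286)/3.1354 = 1.8716
df = 18

test statistic = 1.872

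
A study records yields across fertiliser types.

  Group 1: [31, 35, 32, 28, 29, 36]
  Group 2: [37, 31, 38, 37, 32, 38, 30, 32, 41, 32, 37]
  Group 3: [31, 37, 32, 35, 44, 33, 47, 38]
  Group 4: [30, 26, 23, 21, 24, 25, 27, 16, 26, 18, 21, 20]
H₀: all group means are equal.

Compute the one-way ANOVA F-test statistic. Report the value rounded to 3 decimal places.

test statistic = 22.793

Group means [31.83, 35.00, 37.12, 23.08], grand mean 31.081
SSB = Σnᵢ(x̄ᵢ−x̄)² = 1232.132; SSW = ΣΣ(x−x̄ᵢ)² = 594.625
MSB = 1232.132/3 = 410.7106; MSW = 594.625/33 = 18.0189
F = MSB/MSW = 22.7933
df = (3, 33)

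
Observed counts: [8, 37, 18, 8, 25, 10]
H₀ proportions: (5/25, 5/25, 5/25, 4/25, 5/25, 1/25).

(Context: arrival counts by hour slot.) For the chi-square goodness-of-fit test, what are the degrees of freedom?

df = k − 1 = 6 − 1 = 5

degrees of freedom = 5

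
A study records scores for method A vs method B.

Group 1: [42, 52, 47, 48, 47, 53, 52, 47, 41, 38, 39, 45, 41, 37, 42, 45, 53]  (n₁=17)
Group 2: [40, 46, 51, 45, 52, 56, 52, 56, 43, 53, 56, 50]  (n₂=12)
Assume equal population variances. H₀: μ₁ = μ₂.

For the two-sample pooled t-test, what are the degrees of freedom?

df = n₁ + n₂ − 2 = 17 + 12 − 2 = 27

degrees of freedom = 27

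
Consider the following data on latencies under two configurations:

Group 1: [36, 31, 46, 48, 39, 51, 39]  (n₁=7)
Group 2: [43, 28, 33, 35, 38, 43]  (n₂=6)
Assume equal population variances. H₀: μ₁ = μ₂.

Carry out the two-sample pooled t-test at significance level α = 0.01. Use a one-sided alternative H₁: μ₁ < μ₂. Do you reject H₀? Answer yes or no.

reject H₀: no

x̄₁=41.429, s₁=7.138, n₁=7
x̄₂=36.667, s₂=5.888, n₂=6
s_p² = [6·7.138² + 5·5.888²]/11 = 43.5498
SE = √(s_p²·(1/7+1/6)) = 3.6715
t = (41.429−36.667)/3.6715 = 1.2970
df = 11
p-value (one-sided, H₁ less) = 0.88941
At α=0.01: p ≥ α → fail to reject H₀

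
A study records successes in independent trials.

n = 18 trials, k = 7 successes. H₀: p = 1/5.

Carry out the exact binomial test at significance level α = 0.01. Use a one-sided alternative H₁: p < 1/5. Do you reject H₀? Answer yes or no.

Exact binomial: n=18, k=7, p₀=1/5=0.2000
P(X≤7) from Σ C(n,i)·p₀^i·(1−p₀)^(n−i)
p-value (one-sided, H₁ less) = 0.98372
At α=0.01: p ≥ α → fail to reject H₀

reject H₀: no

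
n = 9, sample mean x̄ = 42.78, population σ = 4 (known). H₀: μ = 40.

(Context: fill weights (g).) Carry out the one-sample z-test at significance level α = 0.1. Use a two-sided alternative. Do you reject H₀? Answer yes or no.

SE = σ/√n = 4/√9 = 1.3333
z = (x̄−μ₀)/SE = (42.78−40)/1.3333 = 2.0850
p-value (two-sided) = 0.03707
At α=0.1: p < α → reject H₀

reject H₀: yes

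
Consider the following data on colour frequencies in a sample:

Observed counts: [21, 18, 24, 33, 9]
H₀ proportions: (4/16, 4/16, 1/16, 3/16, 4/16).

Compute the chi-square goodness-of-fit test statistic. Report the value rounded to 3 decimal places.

n = 105; E_i = n·p_i = [26.25, 26.25, 6.56, 19.69, 26.25]
χ² = (21−26.25)²/26.25 + (18−26.25)²/26.25 + (24−6.56)²/6.56 + (33−19.69)²/19.69 + (9−26.25)²/26.25 = 70.3143
df = 4

test statistic = 70.314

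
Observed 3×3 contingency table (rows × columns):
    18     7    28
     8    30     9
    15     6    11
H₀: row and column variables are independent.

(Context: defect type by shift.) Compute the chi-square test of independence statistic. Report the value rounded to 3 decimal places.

test statistic = 35.594

Row totals [53, 47, 32], col totals [41, 43, 48], n=132
χ² = (18−16.46)²/16.46 + (7−17.27)²/17.27 + (28−19.27)²/19.27 + (8−14.60)²/14.60 + (30−15.31)²/15.31 + (9−17.09)²/17.09 + (15−9.94)²/9.94 + (6−10.42)²/10.42 + (11−11.64)²/11.64 = 35.5942
df = 4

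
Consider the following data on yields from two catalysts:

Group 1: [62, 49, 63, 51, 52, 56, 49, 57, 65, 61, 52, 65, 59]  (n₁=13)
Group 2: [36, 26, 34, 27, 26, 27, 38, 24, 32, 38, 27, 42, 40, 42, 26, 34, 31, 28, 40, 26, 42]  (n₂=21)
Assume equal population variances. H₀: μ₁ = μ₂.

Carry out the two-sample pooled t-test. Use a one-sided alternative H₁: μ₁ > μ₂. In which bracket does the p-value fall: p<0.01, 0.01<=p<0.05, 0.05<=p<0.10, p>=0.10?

x̄₁=57.000, s₁=5.944, n₁=13
x̄₂=32.667, s₂=6.382, n₂=21
s_p² = [12·5.944² + 20·6.382²]/32 = 38.7083
SE = √(s_p²·(1/13+1/21)) = 2.1956
t = (57.000−32.667)/2.1956 = 11.0826
df = 32
p-value (one-sided, H₁ greater) = 0.00000
→ bracket: p<0.01

p-value bracket: p<0.01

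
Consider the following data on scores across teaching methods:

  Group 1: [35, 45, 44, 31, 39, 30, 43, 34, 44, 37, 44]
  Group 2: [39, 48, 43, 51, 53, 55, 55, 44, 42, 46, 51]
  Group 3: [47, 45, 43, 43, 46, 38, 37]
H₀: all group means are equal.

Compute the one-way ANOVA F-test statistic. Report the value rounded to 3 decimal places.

Group means [38.73, 47.91, 42.71], grand mean 43.172
SSB = Σnᵢ(x̄ᵢ−x̄)² = 465.618; SSW = ΣΣ(x−x̄ᵢ)² = 708.519
MSB = 465.618/2 = 232.8092; MSW = 708.519/26 = 27.2507
F = MSB/MSW = 8.5432
df = (2, 26)

test statistic = 8.543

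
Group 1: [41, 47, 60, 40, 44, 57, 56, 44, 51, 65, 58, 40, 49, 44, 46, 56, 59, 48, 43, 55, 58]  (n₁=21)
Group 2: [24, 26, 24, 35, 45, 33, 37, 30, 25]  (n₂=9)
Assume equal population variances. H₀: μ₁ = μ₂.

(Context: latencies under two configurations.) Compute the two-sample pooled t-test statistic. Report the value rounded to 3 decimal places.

x̄₁=50.524, s₁=7.561, n₁=21
x̄₂=31.000, s₂=7.176, n₂=9
s_p² = [20·7.561² + 8·7.176²]/28 = 55.5442
SE = √(s_p²·(1/21+1/9)) = 2.9693
t = (50.524−31.000)/2.9693 = 6.5753
df = 28

test statistic = 6.575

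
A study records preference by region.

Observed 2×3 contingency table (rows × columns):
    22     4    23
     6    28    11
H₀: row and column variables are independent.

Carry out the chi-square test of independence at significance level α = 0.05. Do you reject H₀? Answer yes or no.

reject H₀: yes

Row totals [49, 45], col totals [28, 32, 34], n=94
χ² = (22−14.60)²/14.60 + (4−16.68)²/16.68 + (23−17.72)²/17.72 + (6−13.40)²/13.40 + (28−15.32)²/15.32 + (11−16.28)²/16.28 = 31.2646
df = 2
p-value (upper-tail) = 0.00000
At α=0.05: p < α → reject H₀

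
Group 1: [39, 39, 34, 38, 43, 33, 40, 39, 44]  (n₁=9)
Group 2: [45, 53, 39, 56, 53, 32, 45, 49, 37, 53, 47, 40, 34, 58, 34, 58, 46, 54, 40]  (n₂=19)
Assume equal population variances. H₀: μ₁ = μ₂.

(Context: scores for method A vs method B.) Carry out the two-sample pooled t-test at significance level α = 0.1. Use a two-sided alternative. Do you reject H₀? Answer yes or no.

x̄₁=38.778, s₁=3.598, n₁=9
x̄₂=45.947, s₂=8.488, n₂=19
s_p² = [8·3.598² + 18·8.488²]/26 = 53.8655
SE = √(s_p²·(1/9+1/19)) = 2.9699
t = (38.778−45.947)/2.9699 = -2.4141
df = 26
p-value (two-sided) = 0.02311
At α=0.1: p < α → reject H₀

reject H₀: yes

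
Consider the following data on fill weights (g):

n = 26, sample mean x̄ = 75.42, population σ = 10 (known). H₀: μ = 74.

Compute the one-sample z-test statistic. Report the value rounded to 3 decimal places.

SE = σ/√n = 10/√26 = 1.9612
z = (x̄−μ₀)/SE = (75.42−74)/1.9612 = 0.7241

test statistic = 0.724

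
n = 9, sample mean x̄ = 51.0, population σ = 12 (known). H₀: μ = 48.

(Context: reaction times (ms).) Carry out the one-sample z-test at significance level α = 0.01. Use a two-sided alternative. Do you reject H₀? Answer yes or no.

reject H₀: no

SE = σ/√n = 12/√9 = 4.0000
z = (x̄−μ₀)/SE = (51.0−48)/4.0000 = 0.7500
p-value (two-sided) = 0.45325
At α=0.01: p ≥ α → fail to reject H₀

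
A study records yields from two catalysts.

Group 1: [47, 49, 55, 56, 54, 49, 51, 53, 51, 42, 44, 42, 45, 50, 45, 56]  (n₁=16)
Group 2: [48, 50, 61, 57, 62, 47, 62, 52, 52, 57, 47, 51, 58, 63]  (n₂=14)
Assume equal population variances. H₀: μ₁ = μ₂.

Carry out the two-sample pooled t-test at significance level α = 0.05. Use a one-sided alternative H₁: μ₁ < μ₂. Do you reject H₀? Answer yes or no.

x̄₁=49.312, s₁=4.771, n₁=16
x̄₂=54.786, s₂=5.886, n₂=14
s_p² = [15·4.771² + 13·5.886²]/28 = 28.2784
SE = √(s_p²·(1/16+1/14)) = 1.9461
t = (49.312−54.786)/1.9461 = -2.8124
df = 28
p-value (one-sided, H₁ less) = 0.00444
At α=0.05: p < α → reject H₀

reject H₀: yes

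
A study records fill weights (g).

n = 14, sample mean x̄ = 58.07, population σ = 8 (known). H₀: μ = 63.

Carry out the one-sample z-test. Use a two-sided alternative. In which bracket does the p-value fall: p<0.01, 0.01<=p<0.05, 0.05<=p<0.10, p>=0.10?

SE = σ/√n = 8/√14 = 2.1381
z = (x̄−μ₀)/SE = (58.07−63)/2.1381 = -2.3058
p-value (two-sided) = 0.02112
→ bracket: 0.01<=p<0.05

p-value bracket: 0.01<=p<0.05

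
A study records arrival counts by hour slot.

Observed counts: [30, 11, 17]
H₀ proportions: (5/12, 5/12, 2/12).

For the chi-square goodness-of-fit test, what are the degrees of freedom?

df = k − 1 = 3 − 1 = 2

degrees of freedom = 2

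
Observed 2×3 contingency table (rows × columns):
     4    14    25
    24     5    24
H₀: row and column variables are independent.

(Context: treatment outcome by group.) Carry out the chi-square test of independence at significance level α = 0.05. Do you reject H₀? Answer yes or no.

Row totals [43, 53], col totals [28, 19, 49], n=96
χ² = (4−12.54)²/12.54 + (14−8.51)²/8.51 + (25−21.95)²/21.95 + (24−15.46)²/15.46 + (5−10.49)²/10.49 + (24−27.05)²/27.05 = 17.7199
df = 2
p-value (upper-tail) = 0.00014
At α=0.05: p < α → reject H₀

reject H₀: yes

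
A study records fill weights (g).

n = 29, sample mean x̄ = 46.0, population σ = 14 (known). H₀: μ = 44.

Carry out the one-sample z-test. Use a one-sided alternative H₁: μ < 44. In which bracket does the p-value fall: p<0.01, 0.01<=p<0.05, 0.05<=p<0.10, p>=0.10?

SE = σ/√n = 14/√29 = 2.5997
z = (x̄−μ₀)/SE = (46.0−44)/2.5997 = 0.7693
p-value (one-sided, H₁ less) = 0.77915
→ bracket: p>=0.10

p-value bracket: p>=0.10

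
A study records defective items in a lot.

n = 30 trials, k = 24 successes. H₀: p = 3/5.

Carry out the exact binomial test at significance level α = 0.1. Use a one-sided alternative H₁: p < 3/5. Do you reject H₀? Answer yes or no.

Exact binomial: n=30, k=24, p₀=3/5=0.6000
P(X≤24) from Σ C(n,i)·p₀^i·(1−p₀)^(n−i)
p-value (one-sided, H₁ less) = 0.99434
At α=0.1: p ≥ α → fail to reject H₀

reject H₀: no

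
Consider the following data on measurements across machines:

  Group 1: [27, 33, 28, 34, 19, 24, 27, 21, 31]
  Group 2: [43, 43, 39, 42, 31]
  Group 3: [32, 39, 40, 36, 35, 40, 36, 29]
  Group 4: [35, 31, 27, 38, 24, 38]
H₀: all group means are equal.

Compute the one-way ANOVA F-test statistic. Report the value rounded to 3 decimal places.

Group means [27.11, 39.60, 35.88, 32.17], grand mean 32.929
SSB = Σnᵢ(x̄ᵢ−x̄)² = 600.060; SSW = ΣΣ(x−x̄ᵢ)² = 591.797
MSB = 600.060/3 = 200.0200; MSW = 591.797/24 = 24.6582
F = MSB/MSW = 8.1117
df = (3, 24)

test statistic = 8.112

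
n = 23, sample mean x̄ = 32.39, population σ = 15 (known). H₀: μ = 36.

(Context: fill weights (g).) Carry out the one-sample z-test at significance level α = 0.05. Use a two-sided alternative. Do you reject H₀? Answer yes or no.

SE = σ/√n = 15/√23 = 3.1277
z = (x̄−μ₀)/SE = (32.39−36)/3.1277 = -1.1542
p-value (two-sided) = 0.24842
At α=0.05: p ≥ α → fail to reject H₀

reject H₀: no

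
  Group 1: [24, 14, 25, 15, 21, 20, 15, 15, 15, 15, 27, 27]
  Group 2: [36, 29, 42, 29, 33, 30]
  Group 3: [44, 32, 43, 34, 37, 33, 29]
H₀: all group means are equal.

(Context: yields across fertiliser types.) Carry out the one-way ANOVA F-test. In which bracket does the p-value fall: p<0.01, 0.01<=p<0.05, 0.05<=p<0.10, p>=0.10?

Group means [19.42, 33.17, 36.00], grand mean 27.360
SSB = Σnᵢ(x̄ᵢ−x̄)² = 1482.010; SSW = ΣΣ(x−x̄ᵢ)² = 619.750
MSB = 1482.010/2 = 741.0050; MSW = 619.750/22 = 28.1705
F = MSB/MSW = 26.3043
df = (2, 22)
p-value (upper-tail) = 0.00000
→ bracket: p<0.01

p-value bracket: p<0.01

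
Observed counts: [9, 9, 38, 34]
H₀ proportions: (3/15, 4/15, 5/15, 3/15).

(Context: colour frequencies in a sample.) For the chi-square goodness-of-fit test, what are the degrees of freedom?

df = k − 1 = 4 − 1 = 3

degrees of freedom = 3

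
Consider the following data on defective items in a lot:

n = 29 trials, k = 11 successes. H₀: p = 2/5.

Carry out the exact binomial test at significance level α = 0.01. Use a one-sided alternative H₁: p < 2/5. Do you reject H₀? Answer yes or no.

Exact binomial: n=29, k=11, p₀=2/5=0.4000
P(X≤11) from Σ C(n,i)·p₀^i·(1−p₀)^(n−i)
p-value (one-sided, H₁ less) = 0.49004
At α=0.01: p ≥ α → fail to reject H₀

reject H₀: no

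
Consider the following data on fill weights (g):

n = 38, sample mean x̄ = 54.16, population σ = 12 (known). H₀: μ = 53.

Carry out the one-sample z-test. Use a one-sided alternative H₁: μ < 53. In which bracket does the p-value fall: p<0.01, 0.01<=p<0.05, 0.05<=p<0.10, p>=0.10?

p-value bracket: p>=0.10

SE = σ/√n = 12/√38 = 1.9467
z = (x̄−μ₀)/SE = (54.16−53)/1.9467 = 0.5959
p-value (one-sided, H₁ less) = 0.72438
→ bracket: p>=0.10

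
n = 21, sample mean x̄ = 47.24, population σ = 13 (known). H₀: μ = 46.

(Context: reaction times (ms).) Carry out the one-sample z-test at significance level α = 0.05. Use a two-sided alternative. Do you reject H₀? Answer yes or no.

reject H₀: no

SE = σ/√n = 13/√21 = 2.8368
z = (x̄−μ₀)/SE = (47.24−46)/2.8368 = 0.4371
p-value (two-sided) = 0.66203
At α=0.05: p ≥ α → fail to reject H₀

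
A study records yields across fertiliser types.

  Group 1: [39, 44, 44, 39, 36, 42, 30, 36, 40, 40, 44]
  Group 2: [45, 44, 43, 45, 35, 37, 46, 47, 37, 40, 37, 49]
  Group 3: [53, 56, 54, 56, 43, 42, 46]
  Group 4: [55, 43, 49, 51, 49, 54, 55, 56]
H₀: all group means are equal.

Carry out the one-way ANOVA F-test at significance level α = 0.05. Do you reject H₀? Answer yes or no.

reject H₀: yes

Group means [39.45, 42.08, 50.00, 51.50], grand mean 44.763
SSB = Σnᵢ(x̄ᵢ−x̄)² = 951.224; SSW = ΣΣ(x−x̄ᵢ)² = 785.644
MSB = 951.224/3 = 317.0748; MSW = 785.644/34 = 23.1072
F = MSB/MSW = 13.7219
df = (3, 34)
p-value (upper-tail) = 0.00000
At α=0.05: p < α → reject H₀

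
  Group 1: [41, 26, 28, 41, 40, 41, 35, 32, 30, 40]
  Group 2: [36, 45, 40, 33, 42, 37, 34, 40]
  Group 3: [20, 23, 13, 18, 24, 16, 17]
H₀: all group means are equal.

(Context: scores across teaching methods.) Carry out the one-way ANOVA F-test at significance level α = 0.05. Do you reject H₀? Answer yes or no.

Group means [35.40, 38.38, 18.71], grand mean 31.680
SSB = Σnᵢ(x̄ᵢ−x̄)² = 1673.736; SSW = ΣΣ(x−x̄ᵢ)² = 529.704
MSB = 1673.736/2 = 836.8682; MSW = 529.704/22 = 24.0774
F = MSB/MSW = 34.7574
df = (2, 22)
p-value (upper-tail) = 0.00000
At α=0.05: p < α → reject H₀

reject H₀: yes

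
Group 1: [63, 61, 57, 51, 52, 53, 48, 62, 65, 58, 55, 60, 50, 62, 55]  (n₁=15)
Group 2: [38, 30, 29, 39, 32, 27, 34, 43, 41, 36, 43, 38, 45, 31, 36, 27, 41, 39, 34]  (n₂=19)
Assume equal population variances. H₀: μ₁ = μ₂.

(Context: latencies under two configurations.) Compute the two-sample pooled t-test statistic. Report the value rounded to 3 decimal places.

x̄₁=56.800, s₁=5.281, n₁=15
x̄₂=35.947, s₂=5.532, n₂=19
s_p² = [14·5.281² + 18·5.532²]/32 = 29.4171
SE = √(s_p²·(1/15+1/19)) = 1.8733
t = (56.800−35.947)/1.8733 = 11.1312
df = 32

test statistic = 11.131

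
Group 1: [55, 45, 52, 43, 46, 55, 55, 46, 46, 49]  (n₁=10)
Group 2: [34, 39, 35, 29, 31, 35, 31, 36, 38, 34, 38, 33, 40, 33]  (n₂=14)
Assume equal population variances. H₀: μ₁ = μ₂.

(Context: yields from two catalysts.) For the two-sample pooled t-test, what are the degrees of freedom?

df = n₁ + n₂ − 2 = 10 + 14 − 2 = 22

degrees of freedom = 22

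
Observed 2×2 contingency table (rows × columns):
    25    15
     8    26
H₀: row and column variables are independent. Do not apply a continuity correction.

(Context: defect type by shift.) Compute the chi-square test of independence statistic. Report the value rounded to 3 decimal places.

Row totals [40, 34], col totals [33, 41], n=74
χ² = (25−17.84)²/17.84 + (15−22.16)²/22.16 + (8−15.16)²/15.16 + (26−18.84)²/18.84 = 11.2966
df = 1

test statistic = 11.297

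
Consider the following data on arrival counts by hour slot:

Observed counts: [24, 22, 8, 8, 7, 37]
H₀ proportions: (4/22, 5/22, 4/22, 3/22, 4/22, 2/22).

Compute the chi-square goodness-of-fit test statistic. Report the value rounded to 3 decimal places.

n = 106; E_i = n·p_i = [19.27, 24.09, 19.27, 14.45, 19.27, 9.64]
χ² = (24−19.27)²/19.27 + (22−24.09)²/24.09 + (8−19.27)²/19.27 + (8−14.45)²/14.45 + (7−19.27)²/19.27 + (37−9.64)²/9.64 = 96.3343
df = 5

test statistic = 96.334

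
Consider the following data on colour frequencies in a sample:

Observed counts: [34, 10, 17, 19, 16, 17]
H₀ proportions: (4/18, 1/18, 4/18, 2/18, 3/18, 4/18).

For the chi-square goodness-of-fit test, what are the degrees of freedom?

degrees of freedom = 5

df = k − 1 = 6 − 1 = 5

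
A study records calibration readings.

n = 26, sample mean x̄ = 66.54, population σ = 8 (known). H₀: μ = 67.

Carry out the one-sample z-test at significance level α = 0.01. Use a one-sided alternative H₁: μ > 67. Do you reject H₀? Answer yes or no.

SE = σ/√n = 8/√26 = 1.5689
z = (x̄−μ₀)/SE = (66.54−67)/1.5689 = -0.2932
p-value (one-sided, H₁ greater) = 0.61531
At α=0.01: p ≥ α → fail to reject H₀

reject H₀: no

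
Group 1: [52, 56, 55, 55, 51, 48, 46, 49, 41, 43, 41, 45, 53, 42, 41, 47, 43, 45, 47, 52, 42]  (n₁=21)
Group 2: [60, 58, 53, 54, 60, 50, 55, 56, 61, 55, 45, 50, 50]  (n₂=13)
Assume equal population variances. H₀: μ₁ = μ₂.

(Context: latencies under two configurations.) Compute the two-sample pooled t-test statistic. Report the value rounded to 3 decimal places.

test statistic = -4.037

x̄₁=47.333, s₁=5.063, n₁=21
x̄₂=54.385, s₂=4.753, n₂=13
s_p² = [20·5.063² + 12·4.753²]/32 = 24.4920
SE = √(s_p²·(1/21+1/13)) = 1.7465
t = (47.333−54.385)/1.7465 = -4.0374
df = 32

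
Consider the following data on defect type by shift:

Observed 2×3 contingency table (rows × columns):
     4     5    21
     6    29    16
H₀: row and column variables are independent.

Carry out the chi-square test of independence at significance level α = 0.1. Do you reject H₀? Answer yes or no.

reject H₀: yes

Row totals [30, 51], col totals [10, 34, 37], n=81
χ² = (4−3.70)²/3.70 + (5−12.59)²/12.59 + (21−13.70)²/13.70 + (6−6.30)²/6.30 + (29−21.41)²/21.41 + (16−23.30)²/23.30 = 13.4784
df = 2
p-value (upper-tail) = 0.00118
At α=0.1: p < α → reject H₀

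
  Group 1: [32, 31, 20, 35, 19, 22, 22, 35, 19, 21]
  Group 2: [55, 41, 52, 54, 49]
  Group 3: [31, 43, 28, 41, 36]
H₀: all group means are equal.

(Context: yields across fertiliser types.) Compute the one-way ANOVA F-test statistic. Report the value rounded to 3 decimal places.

test statistic = 24.606

Group means [25.60, 50.20, 35.80], grand mean 34.300
SSB = Σnᵢ(x̄ᵢ−x̄)² = 2032.200; SSW = ΣΣ(x−x̄ᵢ)² = 702.000
MSB = 2032.200/2 = 1016.1000; MSW = 702.000/17 = 41.2941
F = MSB/MSW = 24.6064
df = (2, 17)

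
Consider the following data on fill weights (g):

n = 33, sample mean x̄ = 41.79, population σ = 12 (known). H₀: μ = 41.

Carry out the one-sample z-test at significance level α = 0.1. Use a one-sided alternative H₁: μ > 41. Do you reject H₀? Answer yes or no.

SE = σ/√n = 12/√33 = 2.0889
z = (x̄−μ₀)/SE = (41.79−41)/2.0889 = 0.3782
p-value (one-sided, H₁ greater) = 0.35265
At α=0.1: p ≥ α → fail to reject H₀

reject H₀: no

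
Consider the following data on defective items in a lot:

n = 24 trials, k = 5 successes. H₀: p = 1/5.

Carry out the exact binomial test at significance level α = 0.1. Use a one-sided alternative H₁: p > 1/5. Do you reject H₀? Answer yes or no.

reject H₀: no

Exact binomial: n=24, k=5, p₀=1/5=0.2000
P(X≥5) from Σ C(n,i)·p₀^i·(1−p₀)^(n−i)
p-value (one-sided, H₁ greater) = 0.54012
At α=0.1: p ≥ α → fail to reject H₀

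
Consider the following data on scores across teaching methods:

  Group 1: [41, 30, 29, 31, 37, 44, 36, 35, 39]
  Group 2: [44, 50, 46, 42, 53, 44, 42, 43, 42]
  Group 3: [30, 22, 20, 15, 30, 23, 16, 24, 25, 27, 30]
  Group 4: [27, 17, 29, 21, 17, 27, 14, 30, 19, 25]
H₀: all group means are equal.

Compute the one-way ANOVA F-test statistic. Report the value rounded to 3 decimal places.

test statistic = 41.984

Group means [35.78, 45.11, 23.82, 22.60], grand mean 31.179
SSB = Σnᵢ(x̄ᵢ−x̄)² = 3269.263; SSW = ΣΣ(x−x̄ᵢ)² = 908.481
MSB = 3269.263/3 = 1089.7543; MSW = 908.481/35 = 25.9566
F = MSB/MSW = 41.9837
df = (3, 35)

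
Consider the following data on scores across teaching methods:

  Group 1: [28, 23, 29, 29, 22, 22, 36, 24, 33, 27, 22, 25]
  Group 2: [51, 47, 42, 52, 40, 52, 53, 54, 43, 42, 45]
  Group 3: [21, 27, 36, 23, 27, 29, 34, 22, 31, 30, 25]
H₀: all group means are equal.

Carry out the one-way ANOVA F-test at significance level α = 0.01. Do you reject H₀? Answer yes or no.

Group means [26.67, 47.36, 27.73], grand mean 33.706
SSB = Σnᵢ(x̄ᵢ−x̄)² = 3039.665; SSW = ΣΣ(x−x̄ᵢ)² = 731.394
MSB = 3039.665/2 = 1519.8324; MSW = 731.394/31 = 23.5934
F = MSB/MSW = 64.4178
df = (2, 31)
p-value (upper-tail) = 0.00000
At α=0.01: p < α → reject H₀

reject H₀: yes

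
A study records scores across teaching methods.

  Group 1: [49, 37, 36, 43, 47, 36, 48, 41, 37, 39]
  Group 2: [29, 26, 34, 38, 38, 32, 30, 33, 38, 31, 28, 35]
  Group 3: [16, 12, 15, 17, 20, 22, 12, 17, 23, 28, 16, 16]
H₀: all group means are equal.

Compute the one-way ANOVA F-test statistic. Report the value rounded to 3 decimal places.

test statistic = 73.660

Group means [41.30, 32.67, 17.83], grand mean 29.971
SSB = Σnᵢ(x̄ᵢ−x̄)² = 3138.537; SSW = ΣΣ(x−x̄ᵢ)² = 660.433
MSB = 3138.537/2 = 1569.2686; MSW = 660.433/31 = 21.3043
F = MSB/MSW = 73.6597
df = (2, 31)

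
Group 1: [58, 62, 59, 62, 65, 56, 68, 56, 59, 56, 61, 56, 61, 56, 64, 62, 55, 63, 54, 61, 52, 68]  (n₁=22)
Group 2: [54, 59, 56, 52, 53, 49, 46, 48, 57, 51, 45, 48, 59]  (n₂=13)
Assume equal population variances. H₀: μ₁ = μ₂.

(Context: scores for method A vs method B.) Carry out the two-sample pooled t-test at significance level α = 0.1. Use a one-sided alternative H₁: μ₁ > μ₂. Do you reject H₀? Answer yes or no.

reject H₀: yes

x̄₁=59.727, s₁=4.377, n₁=22
x̄₂=52.077, s₂=4.752, n₂=13
s_p² = [21·4.377² + 12·4.752²]/33 = 20.4026
SE = √(s_p²·(1/22+1/13)) = 1.5801
t = (59.727−52.077)/1.5801 = 4.8416
df = 33
p-value (one-sided, H₁ greater) = 0.00001
At α=0.1: p < α → reject H₀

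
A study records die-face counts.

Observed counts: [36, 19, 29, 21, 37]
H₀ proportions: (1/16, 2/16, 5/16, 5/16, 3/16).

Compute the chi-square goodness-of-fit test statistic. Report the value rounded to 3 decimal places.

test statistic = 104.674

n = 142; E_i = n·p_i = [8.88, 17.75, 44.38, 44.38, 26.62]
χ² = (36−8.88)²/8.88 + (19−17.75)²/17.75 + (29−44.38)²/44.38 + (21−44.38)²/44.38 + (37−26.62)²/26.62 = 104.6742
df = 4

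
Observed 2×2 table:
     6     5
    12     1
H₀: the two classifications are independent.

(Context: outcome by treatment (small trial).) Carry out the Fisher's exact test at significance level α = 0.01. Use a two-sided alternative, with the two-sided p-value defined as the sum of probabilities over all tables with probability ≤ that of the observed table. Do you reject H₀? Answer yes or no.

reject H₀: no

Margins: r₁=11, r₂=13, c₁=18, c₂=6, n=24
p_obs = C(11,6)·C(13,12)/C(24,18); sum pmf over tables with pmf ≤ p_obs
p-value (two-sided) = 0.06080
At α=0.01: p ≥ α → fail to reject H₀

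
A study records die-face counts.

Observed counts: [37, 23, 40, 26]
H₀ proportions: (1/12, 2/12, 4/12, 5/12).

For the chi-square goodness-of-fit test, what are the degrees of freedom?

df = k − 1 = 4 − 1 = 3

degrees of freedom = 3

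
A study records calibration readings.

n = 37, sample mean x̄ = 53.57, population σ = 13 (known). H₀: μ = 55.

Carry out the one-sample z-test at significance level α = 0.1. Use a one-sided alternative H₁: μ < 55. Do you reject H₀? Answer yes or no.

reject H₀: no

SE = σ/√n = 13/√37 = 2.1372
z = (x̄−μ₀)/SE = (53.57−55)/2.1372 = -0.6691
p-value (one-sided, H₁ less) = 0.25171
At α=0.1: p ≥ α → fail to reject H₀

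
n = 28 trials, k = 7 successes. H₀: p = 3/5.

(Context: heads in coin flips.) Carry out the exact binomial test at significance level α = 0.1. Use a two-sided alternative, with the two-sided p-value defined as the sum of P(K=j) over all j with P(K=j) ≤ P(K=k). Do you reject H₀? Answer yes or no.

Exact binomial: n=28, k=7, p₀=3/5=0.6000
P(X=j) = C(n,j)·p₀^j·(1−p₀)^(n−j); p = Σ P(X=j) over j with P(X=j) ≤ P(X=7)
p-value (two-sided) = 0.00030
At α=0.1: p < α → reject H₀

reject H₀: yes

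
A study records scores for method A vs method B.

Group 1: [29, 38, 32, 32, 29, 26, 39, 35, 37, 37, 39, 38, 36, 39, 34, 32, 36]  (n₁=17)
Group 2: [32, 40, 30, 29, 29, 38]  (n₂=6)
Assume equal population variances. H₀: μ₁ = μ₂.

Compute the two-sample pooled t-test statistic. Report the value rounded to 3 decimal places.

x̄₁=34.588, s₁=3.985, n₁=17
x̄₂=33.000, s₂=4.817, n₂=6
s_p² = [16·3.985² + 5·4.817²]/21 = 17.6246
SE = √(s_p²·(1/17+1/6)) = 1.9935
t = (34.588−33.000)/1.9935 = 0.7967
df = 21

test statistic = 0.797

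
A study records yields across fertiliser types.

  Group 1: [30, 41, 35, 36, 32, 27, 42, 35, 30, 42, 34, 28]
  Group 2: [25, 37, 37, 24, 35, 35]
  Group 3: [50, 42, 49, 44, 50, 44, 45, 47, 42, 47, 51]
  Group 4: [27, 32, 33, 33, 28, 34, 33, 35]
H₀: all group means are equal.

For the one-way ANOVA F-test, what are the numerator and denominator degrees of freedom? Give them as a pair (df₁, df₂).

degrees of freedom = [3, 33]

k = 4 groups, N = 37 total
df = (k−1, N−k) = (4−1, 37−4) = (3, 33)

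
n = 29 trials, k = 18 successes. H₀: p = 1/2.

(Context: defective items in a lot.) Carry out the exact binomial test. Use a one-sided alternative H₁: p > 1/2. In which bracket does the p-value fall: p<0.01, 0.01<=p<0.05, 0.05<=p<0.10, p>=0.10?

p-value bracket: p>=0.10

Exact binomial: n=29, k=18, p₀=1/2=0.5000
P(X≥18) from Σ C(n,i)·p₀^i·(1−p₀)^(n−i)
p-value (one-sided, H₁ greater) = 0.13247
→ bracket: p>=0.10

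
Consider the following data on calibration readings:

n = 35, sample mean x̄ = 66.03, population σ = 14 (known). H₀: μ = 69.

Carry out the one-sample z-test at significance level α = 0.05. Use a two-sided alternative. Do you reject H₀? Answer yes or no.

SE = σ/√n = 14/√35 = 2.3664
z = (x̄−μ₀)/SE = (66.03−69)/2.3664 = -1.2551
p-value (two-sided) = 0.20946
At α=0.05: p ≥ α → fail to reject H₀

reject H₀: no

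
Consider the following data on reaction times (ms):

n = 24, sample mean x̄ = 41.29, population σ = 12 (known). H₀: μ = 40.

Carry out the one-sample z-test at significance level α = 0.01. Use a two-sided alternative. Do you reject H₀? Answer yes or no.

SE = σ/√n = 12/√24 = 2.4495
z = (x̄−μ₀)/SE = (41.29−40)/2.4495 = 0.5266
p-value (two-sided) = 0.59844
At α=0.01: p ≥ α → fail to reject H₀

reject H₀: no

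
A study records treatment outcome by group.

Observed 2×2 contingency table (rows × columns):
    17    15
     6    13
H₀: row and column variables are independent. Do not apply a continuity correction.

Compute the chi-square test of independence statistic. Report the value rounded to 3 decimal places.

test statistic = 2.235

Row totals [32, 19], col totals [23, 28], n=51
χ² = (17−14.43)²/14.43 + (15−17.57)²/17.57 + (6−8.57)²/8.57 + (13−10.43)²/10.43 = 2.2352
df = 1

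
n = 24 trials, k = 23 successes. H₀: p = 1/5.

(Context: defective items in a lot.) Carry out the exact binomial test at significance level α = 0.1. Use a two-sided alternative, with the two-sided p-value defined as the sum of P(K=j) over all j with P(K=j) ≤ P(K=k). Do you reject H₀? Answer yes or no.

Exact binomial: n=24, k=23, p₀=1/5=0.2000
P(X=j) = C(n,j)·p₀^j·(1−p₀)^(n−j); p = Σ P(X=j) over j with P(X=j) ≤ P(X=23)
p-value (two-sided) = 0.00000
At α=0.1: p < α → reject H₀

reject H₀: yes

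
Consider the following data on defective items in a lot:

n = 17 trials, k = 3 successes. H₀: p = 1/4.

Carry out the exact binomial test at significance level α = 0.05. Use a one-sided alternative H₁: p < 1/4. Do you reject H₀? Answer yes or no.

Exact binomial: n=17, k=3, p₀=1/4=0.2500
P(X≤3) from Σ C(n,i)·p₀^i·(1−p₀)^(n−i)
p-value (one-sided, H₁ less) = 0.35302
At α=0.05: p ≥ α → fail to reject H₀

reject H₀: no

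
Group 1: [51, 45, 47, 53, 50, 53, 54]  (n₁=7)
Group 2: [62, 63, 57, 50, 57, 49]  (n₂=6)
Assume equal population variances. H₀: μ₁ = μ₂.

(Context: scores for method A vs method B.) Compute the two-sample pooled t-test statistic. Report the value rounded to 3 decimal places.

x̄₁=50.429, s₁=3.359, n₁=7
x̄₂=56.333, s₂=5.854, n₂=6
s_p² = [6·3.359² + 5·5.854²]/11 = 21.7316
SE = √(s_p²·(1/7+1/6)) = 2.5935
t = (50.429−56.333)/2.5935 = -2.2767
df = 11

test statistic = -2.277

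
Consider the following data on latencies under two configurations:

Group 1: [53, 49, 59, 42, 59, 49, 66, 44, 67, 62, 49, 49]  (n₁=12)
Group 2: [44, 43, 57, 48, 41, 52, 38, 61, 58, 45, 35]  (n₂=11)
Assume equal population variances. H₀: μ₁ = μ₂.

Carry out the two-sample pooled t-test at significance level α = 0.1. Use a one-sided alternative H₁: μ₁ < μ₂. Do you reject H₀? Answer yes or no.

x̄₁=54.000, s₁=8.377, n₁=12
x̄₂=47.455, s₂=8.548, n₂=11
s_p² = [11·8.377² + 10·8.548²]/21 = 71.5584
SE = √(s_p²·(1/12+1/11)) = 3.5311
t = (54.000−47.455)/3.5311 = 1.8537
df = 21
p-value (one-sided, H₁ less) = 0.96106
At α=0.1: p ≥ α → fail to reject H₀

reject H₀: no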